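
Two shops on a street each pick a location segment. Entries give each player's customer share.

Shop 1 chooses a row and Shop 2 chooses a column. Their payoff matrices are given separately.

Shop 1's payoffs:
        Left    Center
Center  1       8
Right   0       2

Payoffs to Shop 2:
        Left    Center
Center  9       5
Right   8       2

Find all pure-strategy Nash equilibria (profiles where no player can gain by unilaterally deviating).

The unique pure-strategy Nash equilibrium is (Center, Left).

(Center, Left): Shop 1 gets 1, best alternative 0; Shop 2 gets 9, best alternative 5. No profitable deviation — NE.
(Center, Center): Shop 2 can switch to Left (5 → 9). Not NE.
(Right, Left): Shop 1 can switch to Center (0 → 1). Not NE.
(Right, Center): Shop 1 can switch to Center (2 → 8). Not NE.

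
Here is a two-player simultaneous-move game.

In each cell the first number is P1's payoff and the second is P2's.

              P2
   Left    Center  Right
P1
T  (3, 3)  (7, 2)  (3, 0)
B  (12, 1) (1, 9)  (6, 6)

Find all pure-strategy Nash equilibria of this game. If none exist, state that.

Mark each player's best response to every combination of opponents' strategies; a profile where every player is best-responding is a pure Nash equilibrium.
P1 against Left: payoffs 3, 12 → best response B.
P1 against Center: payoffs 7, 1 → best response T.
P1 against Right: payoffs 3, 6 → best response B.
P2 against T: payoffs 3, 2, 0 → best response Left.
P2 against B: payoffs 1, 9, 6 → best response Center.
No profile is a mutual best response for all players.

There is no pure-strategy Nash equilibrium.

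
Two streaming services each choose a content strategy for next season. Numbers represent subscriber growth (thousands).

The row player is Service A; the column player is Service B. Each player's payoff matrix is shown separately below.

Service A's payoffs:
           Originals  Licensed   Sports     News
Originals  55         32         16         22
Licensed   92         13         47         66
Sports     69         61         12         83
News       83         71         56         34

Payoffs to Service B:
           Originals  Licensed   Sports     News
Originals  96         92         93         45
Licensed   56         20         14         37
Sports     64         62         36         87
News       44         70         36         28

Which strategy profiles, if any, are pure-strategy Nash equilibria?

(Licensed, Originals); (Sports, News); (News, Licensed)

Service A against Originals: payoffs 55, 92, 69, 83 → best response Licensed.
Service A against Licensed: payoffs 32, 13, 61, 71 → best response News.
Service A against Sports: payoffs 16, 47, 12, 56 → best response News.
Service A against News: payoffs 22, 66, 83, 34 → best response Sports.
Service B against Originals: payoffs 96, 92, 93, 45 → best response Originals.
Service B against Licensed: payoffs 56, 20, 14, 37 → best response Originals.
Service B against Sports: payoffs 64, 62, 36, 87 → best response News.
Service B against News: payoffs 44, 70, 36, 28 → best response Licensed.
Mutual best responses: (Licensed, Originals); (Sports, News); (News, Licensed).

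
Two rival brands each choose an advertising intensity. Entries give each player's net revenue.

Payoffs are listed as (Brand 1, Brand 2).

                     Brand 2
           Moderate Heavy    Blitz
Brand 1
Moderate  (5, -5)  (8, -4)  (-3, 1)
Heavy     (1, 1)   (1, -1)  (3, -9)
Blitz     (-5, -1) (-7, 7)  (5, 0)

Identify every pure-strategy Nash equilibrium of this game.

For each player, find the best response to each opponent profile; mutual best responses are the pure NE.
Brand 1 against Moderate: payoffs 5, 1, -5 → best response Moderate.
Brand 1 against Heavy: payoffs 8, 1, -7 → best response Moderate.
Brand 1 against Blitz: payoffs -3, 3, 5 → best response Blitz.
Brand 2 against Moderate: payoffs -5, -4, 1 → best response Blitz.
Brand 2 against Heavy: payoffs 1, -1, -9 → best response Moderate.
Brand 2 against Blitz: payoffs -1, 7, 0 → best response Heavy.
No profile is a mutual best response for all players.

none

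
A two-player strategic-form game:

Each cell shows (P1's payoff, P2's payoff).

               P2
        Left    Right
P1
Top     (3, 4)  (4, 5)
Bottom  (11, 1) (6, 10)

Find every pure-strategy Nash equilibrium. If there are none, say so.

The unique pure-strategy Nash equilibrium is (Bottom, Right).

Check each profile: it is a Nash equilibrium iff no player can strictly gain by switching unilaterally.
(Top, Left): P1 can switch to Bottom (3 → 11). Not NE.
(Top, Right): P1 can switch to Bottom (4 → 6). Not NE.
(Bottom, Left): P2 can switch to Right (1 → 10). Not NE.
(Bottom, Right): P1 gets 6, best alternative 4; P2 gets 10, best alternative 1. No profitable deviation — NE.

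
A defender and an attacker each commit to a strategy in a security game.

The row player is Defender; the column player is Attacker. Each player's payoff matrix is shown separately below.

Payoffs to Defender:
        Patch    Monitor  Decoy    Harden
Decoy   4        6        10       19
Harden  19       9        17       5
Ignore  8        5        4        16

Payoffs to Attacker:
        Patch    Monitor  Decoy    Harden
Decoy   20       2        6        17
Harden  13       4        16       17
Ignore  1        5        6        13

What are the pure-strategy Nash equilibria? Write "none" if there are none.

Defender against Patch: payoffs 4, 19, 8 → best response Harden.
Defender against Monitor: payoffs 6, 9, 5 → best response Harden.
Defender against Decoy: payoffs 10, 17, 4 → best response Harden.
Defender against Harden: payoffs 19, 5, 16 → best response Decoy.
Attacker against Decoy: payoffs 20, 2, 6, 17 → best response Patch.
Attacker against Harden: payoffs 13, 4, 16, 17 → best response Harden.
Attacker against Ignore: payoffs 1, 5, 6, 13 → best response Harden.
No profile is a mutual best response for all players.

No pure-strategy Nash equilibrium.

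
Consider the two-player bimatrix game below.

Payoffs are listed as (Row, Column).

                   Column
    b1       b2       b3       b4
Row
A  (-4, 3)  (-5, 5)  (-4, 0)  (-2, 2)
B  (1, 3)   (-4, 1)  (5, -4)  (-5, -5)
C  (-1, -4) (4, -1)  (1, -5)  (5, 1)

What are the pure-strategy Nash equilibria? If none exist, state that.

For each strategy profile, look for a profitable unilateral deviation.
(A, b1): Row can switch to B (-4 → 1). Not NE.
(A, b2): Row can switch to B (-5 → -4). Not NE.
(A, b3): Row can switch to B (-4 → 5). Not NE.
(A, b4): Row can switch to C (-2 → 5). Not NE.
(B, b1): Row gets 1, best alternative -1; Column gets 3, best alternative 1. No profitable deviation — NE.
(B, b2): Row can switch to C (-4 → 4). Not NE.
(B, b3): Column can switch to b1 (-4 → 3). Not NE.
(B, b4): Row can switch to A (-5 → -2). Not NE.
(C, b1): Row can switch to B (-1 → 1). Not NE.
(C, b2): Column can switch to b4 (-1 → 1). Not NE.
(C, b3): Row can switch to B (1 → 5). Not NE.
(C, b4): Row gets 5, best alternative -2; Column gets 1, best alternative -1. No profitable deviation — NE.

The pure Nash equilibria are (B, b1), (C, b4).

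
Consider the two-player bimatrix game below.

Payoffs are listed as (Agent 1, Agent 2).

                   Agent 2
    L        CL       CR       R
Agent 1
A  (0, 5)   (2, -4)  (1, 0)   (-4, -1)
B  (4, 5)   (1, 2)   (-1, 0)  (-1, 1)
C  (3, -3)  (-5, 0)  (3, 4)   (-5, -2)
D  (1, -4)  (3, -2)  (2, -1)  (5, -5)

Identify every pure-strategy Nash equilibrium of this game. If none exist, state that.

(B, L); (C, CR)

(A, L): Agent 1 can switch to B (0 → 4). Not NE.
(A, CL): Agent 1 can switch to D (2 → 3). Not NE.
(A, CR): Agent 1 can switch to C (1 → 3). Not NE.
(A, R): Agent 1 can switch to B (-4 → -1). Not NE.
(B, L): Agent 1 gets 4, best alternative 3; Agent 2 gets 5, best alternative 2. No profitable deviation — NE.
(B, CL): Agent 1 can switch to A (1 → 2). Not NE.
(B, CR): Agent 1 can switch to A (-1 → 1). Not NE.
(C, CR): Agent 1 gets 3, best alternative 2; Agent 2 gets 4, best alternative 0. No profitable deviation — NE.
(The remaining 8 profiles each have a profitable deviation by the same check.)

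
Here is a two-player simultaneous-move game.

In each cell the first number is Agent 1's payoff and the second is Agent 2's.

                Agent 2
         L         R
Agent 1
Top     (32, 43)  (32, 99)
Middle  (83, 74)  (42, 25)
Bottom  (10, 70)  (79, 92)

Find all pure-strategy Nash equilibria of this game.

The pure Nash equilibria are (Middle, L), (Bottom, R).

Agent 1 against L: payoffs 32, 83, 10 → best response Middle.
Agent 1 against R: payoffs 32, 42, 79 → best response Bottom.
Agent 2 against Top: payoffs 43, 99 → best response R.
Agent 2 against Middle: payoffs 74, 25 → best response L.
Agent 2 against Bottom: payoffs 70, 92 → best response R.
Mutual best responses: (Middle, L); (Bottom, R).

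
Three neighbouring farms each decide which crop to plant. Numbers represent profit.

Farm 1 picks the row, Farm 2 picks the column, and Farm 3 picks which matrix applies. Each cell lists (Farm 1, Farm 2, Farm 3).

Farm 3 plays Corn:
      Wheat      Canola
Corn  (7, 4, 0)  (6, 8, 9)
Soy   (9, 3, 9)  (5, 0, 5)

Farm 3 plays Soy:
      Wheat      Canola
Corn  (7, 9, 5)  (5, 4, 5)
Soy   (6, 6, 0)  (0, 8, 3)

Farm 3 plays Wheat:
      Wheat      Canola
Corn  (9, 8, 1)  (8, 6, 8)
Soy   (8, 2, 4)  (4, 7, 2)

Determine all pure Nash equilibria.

The pure Nash equilibria are (Corn, Wheat, Soy), (Corn, Canola, Corn), (Soy, Wheat, Corn).

Farm 1 against (Wheat, Corn): payoffs 7, 9 → best response Soy.
Farm 1 against (Wheat, Soy): payoffs 7, 6 → best response Corn.
Farm 1 against (Wheat, Wheat): payoffs 9, 8 → best response Corn.
Farm 1 against (Canola, Corn): payoffs 6, 5 → best response Corn.
Farm 1 against (Canola, Soy): payoffs 5, 0 → best response Corn.
Farm 1 against (Canola, Wheat): payoffs 8, 4 → best response Corn.
Farm 2 against (Corn, Corn): payoffs 4, 8 → best response Canola.
Farm 2 against (Corn, Soy): payoffs 9, 4 → best response Wheat.
Farm 2 against (Corn, Wheat): payoffs 8, 6 → best response Wheat.
Farm 2 against (Soy, Corn): payoffs 3, 0 → best response Wheat.
Farm 2 against (Soy, Soy): payoffs 6, 8 → best response Canola.
Farm 2 against (Soy, Wheat): payoffs 2, 7 → best response Canola.
Farm 3 against (Corn, Wheat): payoffs 0, 5, 1 → best response Soy.
Farm 3 against (Corn, Canola): payoffs 9, 5, 8 → best response Corn.
Farm 3 against (Soy, Wheat): payoffs 9, 0, 4 → best response Corn.
Farm 3 against (Soy, Canola): payoffs 5, 3, 2 → best response Corn.
Mutual best responses: (Corn, Wheat, Soy); (Corn, Canola, Corn); (Soy, Wheat, Corn).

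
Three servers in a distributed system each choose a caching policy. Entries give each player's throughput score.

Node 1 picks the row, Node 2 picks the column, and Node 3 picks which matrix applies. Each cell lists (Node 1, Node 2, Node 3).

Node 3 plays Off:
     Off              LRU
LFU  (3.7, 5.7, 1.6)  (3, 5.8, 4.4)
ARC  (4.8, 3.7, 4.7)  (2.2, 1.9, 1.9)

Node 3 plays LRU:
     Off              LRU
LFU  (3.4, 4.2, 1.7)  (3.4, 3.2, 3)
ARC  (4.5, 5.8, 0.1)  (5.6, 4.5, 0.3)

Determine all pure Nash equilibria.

(LFU, Off, Off): Node 1 can switch to ARC (3.7 → 4.8). Not NE.
(LFU, Off, LRU): Node 1 can switch to ARC (3.4 → 4.5). Not NE.
(LFU, LRU, Off): Node 1 gets 3, best alternative 2.2; Node 2 gets 5.8, best alternative 5.7; Node 3 gets 4.4, best alternative 3. No profitable deviation — NE.
(LFU, LRU, LRU): Node 1 can switch to ARC (3.4 → 5.6). Not NE.
(ARC, Off, Off): Node 1 gets 4.8, best alternative 3.7; Node 2 gets 3.7, best alternative 1.9; Node 3 gets 4.7, best alternative 0.1. No profitable deviation — NE.
(ARC, Off, LRU): Node 3 can switch to Off (0.1 → 4.7). Not NE.
(ARC, LRU, Off): Node 1 can switch to LFU (2.2 → 3). Not NE.
(ARC, LRU, LRU): Node 2 can switch to Off (4.5 → 5.8). Not NE.

(LFU, LRU, Off) and (ARC, Off, Off)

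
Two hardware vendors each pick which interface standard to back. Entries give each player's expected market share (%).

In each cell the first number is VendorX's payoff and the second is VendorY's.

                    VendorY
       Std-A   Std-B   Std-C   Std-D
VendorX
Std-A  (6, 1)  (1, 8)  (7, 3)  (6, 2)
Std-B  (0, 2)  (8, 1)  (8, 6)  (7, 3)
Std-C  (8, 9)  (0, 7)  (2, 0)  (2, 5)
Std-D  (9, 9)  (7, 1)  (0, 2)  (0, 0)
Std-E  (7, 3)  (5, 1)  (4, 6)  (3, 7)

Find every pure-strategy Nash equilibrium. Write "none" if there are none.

The pure Nash equilibria are (Std-B, Std-C), (Std-D, Std-A).

VendorX against Std-A: payoffs 6, 0, 8, 9, 7 → best response Std-D.
VendorX against Std-B: payoffs 1, 8, 0, 7, 5 → best response Std-B.
VendorX against Std-C: payoffs 7, 8, 2, 0, 4 → best response Std-B.
VendorX against Std-D: payoffs 6, 7, 2, 0, 3 → best response Std-B.
VendorY against Std-A: payoffs 1, 8, 3, 2 → best response Std-B.
VendorY against Std-B: payoffs 2, 1, 6, 3 → best response Std-C.
VendorY against Std-C: payoffs 9, 7, 0, 5 → best response Std-A.
VendorY against Std-D: payoffs 9, 1, 2, 0 → best response Std-A.
VendorY against Std-E: payoffs 3, 1, 6, 7 → best response Std-D.
Mutual best responses: (Std-B, Std-C); (Std-D, Std-A).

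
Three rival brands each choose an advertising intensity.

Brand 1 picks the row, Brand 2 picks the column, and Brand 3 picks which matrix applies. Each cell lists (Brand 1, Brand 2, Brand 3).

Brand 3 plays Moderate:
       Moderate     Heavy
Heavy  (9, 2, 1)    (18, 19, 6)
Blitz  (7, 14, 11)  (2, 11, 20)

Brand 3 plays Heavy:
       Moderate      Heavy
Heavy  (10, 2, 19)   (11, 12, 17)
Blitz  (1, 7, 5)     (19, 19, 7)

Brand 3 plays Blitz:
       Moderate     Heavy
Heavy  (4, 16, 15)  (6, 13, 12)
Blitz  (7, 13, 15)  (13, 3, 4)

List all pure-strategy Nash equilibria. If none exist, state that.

(Blitz, Moderate, Blitz)

For each strategy profile, look for a profitable unilateral deviation.
(Heavy, Moderate, Moderate): Brand 2 can switch to Heavy (2 → 19). Not NE.
(Heavy, Moderate, Heavy): Brand 2 can switch to Heavy (2 → 12). Not NE.
(Heavy, Moderate, Blitz): Brand 1 can switch to Blitz (4 → 7). Not NE.
(Heavy, Heavy, Moderate): Brand 3 can switch to Heavy (6 → 17). Not NE.
(Heavy, Heavy, Heavy): Brand 1 can switch to Blitz (11 → 19). Not NE.
(Heavy, Heavy, Blitz): Brand 1 can switch to Blitz (6 → 13). Not NE.
(Blitz, Moderate, Moderate): Brand 1 can switch to Heavy (7 → 9). Not NE.
(Blitz, Moderate, Heavy): Brand 1 can switch to Heavy (1 → 10). Not NE.
(Blitz, Moderate, Blitz): Brand 1 gets 7, best alternative 4; Brand 2 gets 13, best alternative 3; Brand 3 gets 15, best alternative 11. No profitable deviation — NE.
(Blitz, Heavy, Moderate): Brand 1 can switch to Heavy (2 → 18). Not NE.
(Blitz, Heavy, Heavy): Brand 3 can switch to Moderate (7 → 20). Not NE.
(Blitz, Heavy, Blitz): Brand 2 can switch to Moderate (3 → 13). Not NE.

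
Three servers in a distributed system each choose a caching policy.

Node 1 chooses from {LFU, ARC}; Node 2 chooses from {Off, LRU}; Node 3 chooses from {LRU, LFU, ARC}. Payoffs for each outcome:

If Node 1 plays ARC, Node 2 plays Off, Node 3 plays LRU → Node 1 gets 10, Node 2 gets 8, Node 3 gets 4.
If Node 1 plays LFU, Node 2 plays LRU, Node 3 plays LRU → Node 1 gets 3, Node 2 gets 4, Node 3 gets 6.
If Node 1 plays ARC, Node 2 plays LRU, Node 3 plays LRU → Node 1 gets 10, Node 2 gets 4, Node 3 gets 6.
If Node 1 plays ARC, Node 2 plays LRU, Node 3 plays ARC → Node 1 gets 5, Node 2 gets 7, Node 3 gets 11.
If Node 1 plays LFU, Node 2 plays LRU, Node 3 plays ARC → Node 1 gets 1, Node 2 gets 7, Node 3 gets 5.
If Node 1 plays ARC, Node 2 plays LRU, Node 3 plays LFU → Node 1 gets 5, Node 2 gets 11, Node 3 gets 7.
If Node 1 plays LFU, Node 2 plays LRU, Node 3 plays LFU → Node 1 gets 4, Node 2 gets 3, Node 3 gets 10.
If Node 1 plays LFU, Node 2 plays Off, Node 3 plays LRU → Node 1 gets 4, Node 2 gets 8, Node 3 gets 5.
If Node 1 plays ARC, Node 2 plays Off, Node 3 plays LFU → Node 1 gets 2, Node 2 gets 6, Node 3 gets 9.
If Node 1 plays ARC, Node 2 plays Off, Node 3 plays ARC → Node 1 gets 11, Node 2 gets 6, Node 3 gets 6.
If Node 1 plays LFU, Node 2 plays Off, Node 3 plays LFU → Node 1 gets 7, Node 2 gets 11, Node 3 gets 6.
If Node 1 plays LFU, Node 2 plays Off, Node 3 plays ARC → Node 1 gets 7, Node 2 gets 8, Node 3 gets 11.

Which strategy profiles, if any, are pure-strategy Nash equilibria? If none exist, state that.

(LFU, Off, LRU): Node 1 can switch to ARC (4 → 10). Not NE.
(LFU, Off, LFU): Node 3 can switch to ARC (6 → 11). Not NE.
(LFU, Off, ARC): Node 1 can switch to ARC (7 → 11). Not NE.
(LFU, LRU, LRU): Node 1 can switch to ARC (3 → 10). Not NE.
(LFU, LRU, LFU): Node 1 can switch to ARC (4 → 5). Not NE.
(LFU, LRU, ARC): Node 1 can switch to ARC (1 → 5). Not NE.
(ARC, Off, LRU): Node 3 can switch to LFU (4 → 9). Not NE.
(ARC, Off, LFU): Node 1 can switch to LFU (2 → 7). Not NE.
(ARC, Off, ARC): Node 2 can switch to LRU (6 → 7). Not NE.
(ARC, LRU, LRU): Node 2 can switch to Off (4 → 8). Not NE.
(ARC, LRU, ARC): Node 1 gets 5, best alternative 1; Node 2 gets 7, best alternative 6; Node 3 gets 11, best alternative 7. No profitable deviation — NE.
(The remaining 1 profile has a profitable deviation by the same check.)

(ARC, LRU, ARC)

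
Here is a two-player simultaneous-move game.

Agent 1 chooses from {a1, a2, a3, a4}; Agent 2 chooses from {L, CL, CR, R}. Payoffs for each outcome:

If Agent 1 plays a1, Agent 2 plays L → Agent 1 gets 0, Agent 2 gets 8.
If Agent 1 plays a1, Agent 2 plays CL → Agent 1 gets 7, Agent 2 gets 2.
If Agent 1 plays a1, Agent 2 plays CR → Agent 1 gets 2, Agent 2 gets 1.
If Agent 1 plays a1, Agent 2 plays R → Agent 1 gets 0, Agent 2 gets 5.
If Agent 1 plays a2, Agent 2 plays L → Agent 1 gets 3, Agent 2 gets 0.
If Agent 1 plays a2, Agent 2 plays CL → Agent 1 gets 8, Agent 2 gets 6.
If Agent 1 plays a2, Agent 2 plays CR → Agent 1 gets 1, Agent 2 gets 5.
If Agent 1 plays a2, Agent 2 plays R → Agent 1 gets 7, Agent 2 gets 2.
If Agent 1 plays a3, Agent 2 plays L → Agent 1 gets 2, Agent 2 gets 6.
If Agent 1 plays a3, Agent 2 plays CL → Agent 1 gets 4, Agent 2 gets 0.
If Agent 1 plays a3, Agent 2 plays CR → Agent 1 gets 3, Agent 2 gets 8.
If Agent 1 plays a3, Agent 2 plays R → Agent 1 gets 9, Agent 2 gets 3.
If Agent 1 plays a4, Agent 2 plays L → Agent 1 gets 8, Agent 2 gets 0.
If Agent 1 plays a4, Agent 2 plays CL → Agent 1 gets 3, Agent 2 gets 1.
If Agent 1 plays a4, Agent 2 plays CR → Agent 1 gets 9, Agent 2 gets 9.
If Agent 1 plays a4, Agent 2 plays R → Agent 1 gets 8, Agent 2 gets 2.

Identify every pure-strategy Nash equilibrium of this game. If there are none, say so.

(a1, L): Agent 1 can switch to a2 (0 → 3). Not NE.
(a1, CL): Agent 1 can switch to a2 (7 → 8). Not NE.
(a1, CR): Agent 1 can switch to a3 (2 → 3). Not NE.
(a1, R): Agent 1 can switch to a2 (0 → 7). Not NE.
(a2, L): Agent 1 can switch to a4 (3 → 8). Not NE.
(a2, CL): Agent 1 gets 8, best alternative 7; Agent 2 gets 6, best alternative 5. No profitable deviation — NE.
(a2, CR): Agent 1 can switch to a1 (1 → 2). Not NE.
(a2, R): Agent 1 can switch to a3 (7 → 9). Not NE.
(a3, L): Agent 1 can switch to a2 (2 → 3). Not NE.
(a4, CR): Agent 1 gets 9, best alternative 3; Agent 2 gets 9, best alternative 2. No profitable deviation — NE.
(The remaining 6 profiles each have a profitable deviation by the same check.)

(a2, CL) and (a4, CR)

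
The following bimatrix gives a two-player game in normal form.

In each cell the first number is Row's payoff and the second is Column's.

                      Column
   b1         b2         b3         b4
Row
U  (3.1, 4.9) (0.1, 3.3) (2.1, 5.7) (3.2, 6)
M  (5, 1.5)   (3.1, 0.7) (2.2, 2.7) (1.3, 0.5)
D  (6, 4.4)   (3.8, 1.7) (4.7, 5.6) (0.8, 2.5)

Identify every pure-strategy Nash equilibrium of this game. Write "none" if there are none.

The pure Nash equilibria are (U, b4), (D, b3).

(U, b1): Row can switch to M (3.1 → 5). Not NE.
(U, b2): Row can switch to M (0.1 → 3.1). Not NE.
(U, b3): Row can switch to M (2.1 → 2.2). Not NE.
(U, b4): Row gets 3.2, best alternative 1.3; Column gets 6, best alternative 5.7. No profitable deviation — NE.
(M, b1): Row can switch to D (5 → 6). Not NE.
(M, b2): Row can switch to D (3.1 → 3.8). Not NE.
(M, b3): Row can switch to D (2.2 → 4.7). Not NE.
(M, b4): Row can switch to U (1.3 → 3.2). Not NE.
(D, b1): Column can switch to b3 (4.4 → 5.6). Not NE.
(D, b2): Column can switch to b1 (1.7 → 4.4). Not NE.
(D, b3): Row gets 4.7, best alternative 2.2; Column gets 5.6, best alternative 4.4. No profitable deviation — NE.
(D, b4): Row can switch to U (0.8 → 3.2). Not NE.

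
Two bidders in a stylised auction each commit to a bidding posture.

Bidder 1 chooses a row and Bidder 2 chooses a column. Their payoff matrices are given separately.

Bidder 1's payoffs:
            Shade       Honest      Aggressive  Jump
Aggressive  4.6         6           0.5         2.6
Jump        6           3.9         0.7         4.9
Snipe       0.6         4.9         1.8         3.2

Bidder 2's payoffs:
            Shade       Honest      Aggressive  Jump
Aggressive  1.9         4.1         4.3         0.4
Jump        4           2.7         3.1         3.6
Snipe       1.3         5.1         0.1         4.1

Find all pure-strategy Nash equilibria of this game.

Pure NE: (Jump, Shade)

Bidder 1 against Shade: payoffs 4.6, 6, 0.6 → best response Jump.
Bidder 1 against Honest: payoffs 6, 3.9, 4.9 → best response Aggressive.
Bidder 1 against Aggressive: payoffs 0.5, 0.7, 1.8 → best response Snipe.
Bidder 1 against Jump: payoffs 2.6, 4.9, 3.2 → best response Jump.
Bidder 2 against Aggressive: payoffs 1.9, 4.1, 4.3, 0.4 → best response Aggressive.
Bidder 2 against Jump: payoffs 4, 2.7, 3.1, 3.6 → best response Shade.
Bidder 2 against Snipe: payoffs 1.3, 5.1, 0.1, 4.1 → best response Honest.
Mutual best responses: (Jump, Shade).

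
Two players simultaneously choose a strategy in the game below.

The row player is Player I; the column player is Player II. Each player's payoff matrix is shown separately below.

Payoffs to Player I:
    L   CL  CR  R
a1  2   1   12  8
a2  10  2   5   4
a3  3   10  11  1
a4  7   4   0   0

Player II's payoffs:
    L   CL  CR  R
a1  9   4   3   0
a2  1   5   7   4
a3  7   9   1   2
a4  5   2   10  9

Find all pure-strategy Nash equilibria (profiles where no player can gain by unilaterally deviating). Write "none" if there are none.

Player I against L: payoffs 2, 10, 3, 7 → best response a2.
Player I against CL: payoffs 1, 2, 10, 4 → best response a3.
Player I against CR: payoffs 12, 5, 11, 0 → best response a1.
Player I against R: payoffs 8, 4, 1, 0 → best response a1.
Player II against a1: payoffs 9, 4, 3, 0 → best response L.
Player II against a2: payoffs 1, 5, 7, 4 → best response CR.
Player II against a3: payoffs 7, 9, 1, 2 → best response CL.
Player II against a4: payoffs 5, 2, 10, 9 → best response CR.
Mutual best responses: (a3, CL).

Pure NE: (a3, CL)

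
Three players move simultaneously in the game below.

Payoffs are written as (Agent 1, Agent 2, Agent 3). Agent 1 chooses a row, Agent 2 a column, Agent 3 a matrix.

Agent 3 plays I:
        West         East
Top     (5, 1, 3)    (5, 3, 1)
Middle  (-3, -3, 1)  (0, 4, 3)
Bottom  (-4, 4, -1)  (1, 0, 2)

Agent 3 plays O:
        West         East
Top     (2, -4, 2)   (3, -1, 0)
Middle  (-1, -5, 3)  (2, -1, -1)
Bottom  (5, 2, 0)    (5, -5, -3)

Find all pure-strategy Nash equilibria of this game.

Agent 1 against (West, I): payoffs 5, -3, -4 → best response Top.
Agent 1 against (West, O): payoffs 2, -1, 5 → best response Bottom.
Agent 1 against (East, I): payoffs 5, 0, 1 → best response Top.
Agent 1 against (East, O): payoffs 3, 2, 5 → best response Bottom.
Agent 2 against (Top, I): payoffs 1, 3 → best response East.
Agent 2 against (Top, O): payoffs -4, -1 → best response East.
Agent 2 against (Middle, I): payoffs -3, 4 → best response East.
Agent 2 against (Middle, O): payoffs -5, -1 → best response East.
Agent 2 against (Bottom, I): payoffs 4, 0 → best response West.
Agent 2 against (Bottom, O): payoffs 2, -5 → best response West.
Agent 3 against (Top, West): payoffs 3, 2 → best response I.
Agent 3 against (Top, East): payoffs 1, 0 → best response I.
Agent 3 against (Middle, West): payoffs 1, 3 → best response O.
Agent 3 against (Middle, East): payoffs 3, -1 → best response I.
Agent 3 against (Bottom, West): payoffs -1, 0 → best response O.
Agent 3 against (Bottom, East): payoffs 2, -3 → best response I.
Mutual best responses: (Top, East, I); (Bottom, West, O).

Pure-strategy Nash equilibria: (Top, East, I); (Bottom, West, O)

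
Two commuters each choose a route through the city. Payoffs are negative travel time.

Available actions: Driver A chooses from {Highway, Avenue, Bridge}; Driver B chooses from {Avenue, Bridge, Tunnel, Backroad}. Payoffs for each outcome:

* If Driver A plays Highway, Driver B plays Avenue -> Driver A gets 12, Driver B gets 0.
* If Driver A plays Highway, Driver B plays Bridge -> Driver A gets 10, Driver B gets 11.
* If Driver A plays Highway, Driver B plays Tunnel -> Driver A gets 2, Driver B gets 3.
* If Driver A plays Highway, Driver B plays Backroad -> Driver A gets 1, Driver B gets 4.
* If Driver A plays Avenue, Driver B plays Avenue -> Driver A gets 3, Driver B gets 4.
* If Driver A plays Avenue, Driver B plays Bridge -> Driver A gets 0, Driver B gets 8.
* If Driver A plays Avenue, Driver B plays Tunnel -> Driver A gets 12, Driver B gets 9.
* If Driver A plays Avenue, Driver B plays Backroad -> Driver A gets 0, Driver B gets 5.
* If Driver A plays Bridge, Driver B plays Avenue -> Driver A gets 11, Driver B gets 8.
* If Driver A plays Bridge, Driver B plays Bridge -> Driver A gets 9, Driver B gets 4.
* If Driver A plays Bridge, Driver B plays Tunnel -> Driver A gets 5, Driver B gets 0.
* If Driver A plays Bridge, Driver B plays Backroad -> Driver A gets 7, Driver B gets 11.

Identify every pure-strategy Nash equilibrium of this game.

(Highway, Avenue): Driver B can switch to Bridge (0 → 11). Not NE.
(Highway, Bridge): Driver A gets 10, best alternative 9; Driver B gets 11, best alternative 4. No profitable deviation — NE.
(Highway, Tunnel): Driver A can switch to Avenue (2 → 12). Not NE.
(Highway, Backroad): Driver A can switch to Bridge (1 → 7). Not NE.
(Avenue, Avenue): Driver A can switch to Highway (3 → 12). Not NE.
(Avenue, Bridge): Driver A can switch to Highway (0 → 10). Not NE.
(Avenue, Tunnel): Driver A gets 12, best alternative 5; Driver B gets 9, best alternative 8. No profitable deviation — NE.
(Avenue, Backroad): Driver A can switch to Highway (0 → 1). Not NE.
(Bridge, Avenue): Driver A can switch to Highway (11 → 12). Not NE.
(Bridge, Bridge): Driver A can switch to Highway (9 → 10). Not NE.
(Bridge, Tunnel): Driver A can switch to Avenue (5 → 12). Not NE.
(Bridge, Backroad): Driver A gets 7, best alternative 1; Driver B gets 11, best alternative 8. No profitable deviation — NE.

Pure-strategy Nash equilibria: (Highway, Bridge); (Avenue, Tunnel); (Bridge, Backroad)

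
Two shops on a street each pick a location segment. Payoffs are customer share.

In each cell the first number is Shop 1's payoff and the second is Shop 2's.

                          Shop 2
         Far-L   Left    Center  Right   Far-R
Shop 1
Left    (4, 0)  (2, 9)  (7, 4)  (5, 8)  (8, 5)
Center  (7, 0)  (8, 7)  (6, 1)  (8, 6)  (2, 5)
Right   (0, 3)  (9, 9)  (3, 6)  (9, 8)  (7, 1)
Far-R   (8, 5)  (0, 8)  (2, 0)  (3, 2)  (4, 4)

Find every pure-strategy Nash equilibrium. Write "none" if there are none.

Pure NE: (Right, Left)

(Left, Far-L): Shop 1 can switch to Center (4 → 7). Not NE.
(Left, Left): Shop 1 can switch to Center (2 → 8). Not NE.
(Left, Center): Shop 2 can switch to Left (4 → 9). Not NE.
(Left, Right): Shop 1 can switch to Center (5 → 8). Not NE.
(Left, Far-R): Shop 2 can switch to Left (5 → 9). Not NE.
(Center, Far-L): Shop 1 can switch to Far-R (7 → 8). Not NE.
(Center, Left): Shop 1 can switch to Right (8 → 9). Not NE.
(Center, Center): Shop 1 can switch to Left (6 → 7). Not NE.
(Center, Right): Shop 1 can switch to Right (8 → 9). Not NE.
(Center, Far-R): Shop 1 can switch to Left (2 → 8). Not NE.
(Right, Far-L): Shop 1 can switch to Left (0 → 4). Not NE.
(Right, Left): Shop 1 gets 9, best alternative 8; Shop 2 gets 9, best alternative 8. No profitable deviation — NE.
(Right, Center): Shop 1 can switch to Left (3 → 7). Not NE.
(The remaining 7 profiles each have a profitable deviation by the same check.)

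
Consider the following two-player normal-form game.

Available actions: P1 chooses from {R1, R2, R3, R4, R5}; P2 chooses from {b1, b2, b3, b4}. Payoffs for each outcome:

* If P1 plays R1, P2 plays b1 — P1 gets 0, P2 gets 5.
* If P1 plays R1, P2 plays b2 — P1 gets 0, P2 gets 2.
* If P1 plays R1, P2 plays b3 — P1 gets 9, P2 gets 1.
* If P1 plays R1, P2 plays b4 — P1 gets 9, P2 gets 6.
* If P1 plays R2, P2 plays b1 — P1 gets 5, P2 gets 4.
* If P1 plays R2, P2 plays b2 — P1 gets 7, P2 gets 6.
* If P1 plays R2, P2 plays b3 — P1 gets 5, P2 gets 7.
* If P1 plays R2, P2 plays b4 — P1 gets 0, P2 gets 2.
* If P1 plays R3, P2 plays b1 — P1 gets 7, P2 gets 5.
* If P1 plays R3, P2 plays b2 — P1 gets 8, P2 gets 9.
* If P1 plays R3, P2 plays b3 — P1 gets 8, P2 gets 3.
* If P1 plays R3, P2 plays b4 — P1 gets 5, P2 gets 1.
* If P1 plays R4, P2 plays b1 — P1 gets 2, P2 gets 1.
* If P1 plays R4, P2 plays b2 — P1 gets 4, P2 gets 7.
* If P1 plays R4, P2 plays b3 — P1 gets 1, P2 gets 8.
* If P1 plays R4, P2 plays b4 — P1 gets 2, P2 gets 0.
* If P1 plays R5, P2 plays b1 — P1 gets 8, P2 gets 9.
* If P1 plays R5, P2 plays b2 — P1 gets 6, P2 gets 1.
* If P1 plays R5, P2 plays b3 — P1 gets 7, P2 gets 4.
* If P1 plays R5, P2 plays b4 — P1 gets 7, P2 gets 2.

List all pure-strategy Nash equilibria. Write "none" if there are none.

P1 against b1: payoffs 0, 5, 7, 2, 8 → best response R5.
P1 against b2: payoffs 0, 7, 8, 4, 6 → best response R3.
P1 against b3: payoffs 9, 5, 8, 1, 7 → best response R1.
P1 against b4: payoffs 9, 0, 5, 2, 7 → best response R1.
P2 against R1: payoffs 5, 2, 1, 6 → best response b4.
P2 against R2: payoffs 4, 6, 7, 2 → best response b3.
P2 against R3: payoffs 5, 9, 3, 1 → best response b2.
P2 against R4: payoffs 1, 7, 8, 0 → best response b3.
P2 against R5: payoffs 9, 1, 4, 2 → best response b1.
Mutual best responses: (R1, b4); (R3, b2); (R5, b1).

(R1, b4), (R3, b2), (R5, b1)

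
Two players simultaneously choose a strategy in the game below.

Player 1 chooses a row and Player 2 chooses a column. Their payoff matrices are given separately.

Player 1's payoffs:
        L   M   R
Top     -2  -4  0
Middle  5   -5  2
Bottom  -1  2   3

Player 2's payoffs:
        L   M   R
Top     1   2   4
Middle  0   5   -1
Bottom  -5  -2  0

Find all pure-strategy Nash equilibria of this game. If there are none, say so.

Pure NE: (Bottom, R)

Player 1 against L: payoffs -2, 5, -1 → best response Middle.
Player 1 against M: payoffs -4, -5, 2 → best response Bottom.
Player 1 against R: payoffs 0, 2, 3 → best response Bottom.
Player 2 against Top: payoffs 1, 2, 4 → best response R.
Player 2 against Middle: payoffs 0, 5, -1 → best response M.
Player 2 against Bottom: payoffs -5, -2, 0 → best response R.
Mutual best responses: (Bottom, R).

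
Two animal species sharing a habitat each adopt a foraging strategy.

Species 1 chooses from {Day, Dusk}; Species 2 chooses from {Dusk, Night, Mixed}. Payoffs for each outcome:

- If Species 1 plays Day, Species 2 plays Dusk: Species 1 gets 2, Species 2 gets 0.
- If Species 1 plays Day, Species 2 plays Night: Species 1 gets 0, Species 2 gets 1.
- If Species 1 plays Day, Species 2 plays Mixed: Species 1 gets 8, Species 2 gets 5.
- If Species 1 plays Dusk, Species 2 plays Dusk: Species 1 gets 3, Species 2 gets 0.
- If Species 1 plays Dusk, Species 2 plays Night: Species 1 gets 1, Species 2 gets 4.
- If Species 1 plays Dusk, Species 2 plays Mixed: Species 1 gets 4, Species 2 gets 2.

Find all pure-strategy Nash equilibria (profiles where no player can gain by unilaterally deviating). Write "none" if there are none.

Mark each player's best response to every combination of opponents' strategies; a profile where every player is best-responding is a pure Nash equilibrium.
Species 1 against Dusk: payoffs 2, 3 → best response Dusk.
Species 1 against Night: payoffs 0, 1 → best response Dusk.
Species 1 against Mixed: payoffs 8, 4 → best response Day.
Species 2 against Day: payoffs 0, 1, 5 → best response Mixed.
Species 2 against Dusk: payoffs 0, 4, 2 → best response Night.
Mutual best responses: (Day, Mixed); (Dusk, Night).

Pure-strategy Nash equilibria: (Day, Mixed); (Dusk, Night)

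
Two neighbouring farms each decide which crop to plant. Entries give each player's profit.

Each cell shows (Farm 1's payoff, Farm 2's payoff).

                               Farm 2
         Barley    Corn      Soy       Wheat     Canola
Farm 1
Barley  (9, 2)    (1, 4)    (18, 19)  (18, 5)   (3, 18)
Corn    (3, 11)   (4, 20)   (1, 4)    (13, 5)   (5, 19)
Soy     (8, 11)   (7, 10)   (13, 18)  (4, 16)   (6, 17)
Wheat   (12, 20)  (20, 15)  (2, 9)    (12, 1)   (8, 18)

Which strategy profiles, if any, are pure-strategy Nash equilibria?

(Barley, Barley): Farm 1 can switch to Wheat (9 → 12). Not NE.
(Barley, Corn): Farm 1 can switch to Corn (1 → 4). Not NE.
(Barley, Soy): Farm 1 gets 18, best alternative 13; Farm 2 gets 19, best alternative 18. No profitable deviation — NE.
(Barley, Wheat): Farm 2 can switch to Soy (5 → 19). Not NE.
(Barley, Canola): Farm 1 can switch to Corn (3 → 5). Not NE.
(Corn, Barley): Farm 1 can switch to Barley (3 → 9). Not NE.
(Corn, Corn): Farm 1 can switch to Soy (4 → 7). Not NE.
(Corn, Soy): Farm 1 can switch to Barley (1 → 18). Not NE.
(Corn, Wheat): Farm 1 can switch to Barley (13 → 18). Not NE.
(Corn, Canola): Farm 1 can switch to Soy (5 → 6). Not NE.
(Soy, Barley): Farm 1 can switch to Barley (8 → 9). Not NE.
(Wheat, Barley): Farm 1 gets 12, best alternative 9; Farm 2 gets 20, best alternative 18. No profitable deviation — NE.
(The remaining 8 profiles each have a profitable deviation by the same check.)

The pure Nash equilibria are (Barley, Soy), (Wheat, Barley).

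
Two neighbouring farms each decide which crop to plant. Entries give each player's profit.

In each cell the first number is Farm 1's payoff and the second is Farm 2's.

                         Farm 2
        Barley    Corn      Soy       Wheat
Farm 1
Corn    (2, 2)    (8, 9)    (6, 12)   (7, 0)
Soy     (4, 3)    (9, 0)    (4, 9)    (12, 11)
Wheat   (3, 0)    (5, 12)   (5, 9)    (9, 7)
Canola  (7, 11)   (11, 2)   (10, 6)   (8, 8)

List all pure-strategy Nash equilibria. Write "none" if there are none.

(Soy, Wheat), (Canola, Barley)

Farm 1 against Barley: payoffs 2, 4, 3, 7 → best response Canola.
Farm 1 against Corn: payoffs 8, 9, 5, 11 → best response Canola.
Farm 1 against Soy: payoffs 6, 4, 5, 10 → best response Canola.
Farm 1 against Wheat: payoffs 7, 12, 9, 8 → best response Soy.
Farm 2 against Corn: payoffs 2, 9, 12, 0 → best response Soy.
Farm 2 against Soy: payoffs 3, 0, 9, 11 → best response Wheat.
Farm 2 against Wheat: payoffs 0, 12, 9, 7 → best response Corn.
Farm 2 against Canola: payoffs 11, 2, 6, 8 → best response Barley.
Mutual best responses: (Soy, Wheat); (Canola, Barley).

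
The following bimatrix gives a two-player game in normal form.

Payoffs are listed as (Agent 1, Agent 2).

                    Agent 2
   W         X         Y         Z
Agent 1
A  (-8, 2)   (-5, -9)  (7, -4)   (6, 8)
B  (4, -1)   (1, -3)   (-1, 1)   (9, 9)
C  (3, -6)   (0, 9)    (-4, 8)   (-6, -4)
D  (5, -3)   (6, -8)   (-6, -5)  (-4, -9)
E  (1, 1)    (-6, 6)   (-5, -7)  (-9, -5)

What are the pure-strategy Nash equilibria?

(A, W): Agent 1 can switch to B (-8 → 4). Not NE.
(A, X): Agent 1 can switch to B (-5 → 1). Not NE.
(A, Y): Agent 2 can switch to W (-4 → 2). Not NE.
(A, Z): Agent 1 can switch to B (6 → 9). Not NE.
(B, W): Agent 1 can switch to D (4 → 5). Not NE.
(B, X): Agent 1 can switch to D (1 → 6). Not NE.
(B, Y): Agent 1 can switch to A (-1 → 7). Not NE.
(B, Z): Agent 1 gets 9, best alternative 6; Agent 2 gets 9, best alternative 1. No profitable deviation — NE.
(C, W): Agent 1 can switch to B (3 → 4). Not NE.
(C, X): Agent 1 can switch to B (0 → 1). Not NE.
(C, Y): Agent 1 can switch to A (-4 → 7). Not NE.
(C, Z): Agent 1 can switch to A (-6 → 6). Not NE.
(D, W): Agent 1 gets 5, best alternative 4; Agent 2 gets -3, best alternative -5. No profitable deviation — NE.
(D, X): Agent 2 can switch to W (-8 → -3). Not NE.
(The remaining 6 profiles each have a profitable deviation by the same check.)

Pure-strategy Nash equilibria: (B, Z), (D, W)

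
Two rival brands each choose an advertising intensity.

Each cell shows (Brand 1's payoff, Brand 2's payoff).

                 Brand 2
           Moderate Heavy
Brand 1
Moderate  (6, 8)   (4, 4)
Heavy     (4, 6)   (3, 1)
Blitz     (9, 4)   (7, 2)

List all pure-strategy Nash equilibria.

Pure NE: (Blitz, Moderate)

Check each profile: it is a Nash equilibrium iff no player can strictly gain by switching unilaterally.
(Moderate, Moderate): Brand 1 can switch to Blitz (6 → 9). Not NE.
(Moderate, Heavy): Brand 1 can switch to Blitz (4 → 7). Not NE.
(Heavy, Moderate): Brand 1 can switch to Moderate (4 → 6). Not NE.
(Heavy, Heavy): Brand 1 can switch to Moderate (3 → 4). Not NE.
(Blitz, Moderate): Brand 1 gets 9, best alternative 6; Brand 2 gets 4, best alternative 2. No profitable deviation — NE.
(Blitz, Heavy): Brand 2 can switch to Moderate (2 → 4). Not NE.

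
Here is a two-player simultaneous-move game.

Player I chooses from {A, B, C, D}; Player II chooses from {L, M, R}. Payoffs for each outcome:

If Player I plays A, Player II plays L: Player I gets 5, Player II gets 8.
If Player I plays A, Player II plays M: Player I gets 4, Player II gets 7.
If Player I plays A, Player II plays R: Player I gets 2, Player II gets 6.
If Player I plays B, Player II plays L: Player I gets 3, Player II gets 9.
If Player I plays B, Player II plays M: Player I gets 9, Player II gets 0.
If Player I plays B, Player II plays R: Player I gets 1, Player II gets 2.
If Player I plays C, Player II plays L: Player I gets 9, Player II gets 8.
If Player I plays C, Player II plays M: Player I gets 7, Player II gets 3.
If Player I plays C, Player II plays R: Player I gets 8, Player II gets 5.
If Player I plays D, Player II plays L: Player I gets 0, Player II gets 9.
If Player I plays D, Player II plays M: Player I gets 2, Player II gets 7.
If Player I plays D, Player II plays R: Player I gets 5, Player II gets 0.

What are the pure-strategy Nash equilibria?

(C, L)

Check each profile: it is a Nash equilibrium iff no player can strictly gain by switching unilaterally.
(A, L): Player I can switch to C (5 → 9). Not NE.
(A, M): Player I can switch to B (4 → 9). Not NE.
(A, R): Player I can switch to C (2 → 8). Not NE.
(B, L): Player I can switch to A (3 → 5). Not NE.
(B, M): Player II can switch to L (0 → 9). Not NE.
(B, R): Player I can switch to A (1 → 2). Not NE.
(C, L): Player I gets 9, best alternative 5; Player II gets 8, best alternative 5. No profitable deviation — NE.
(C, M): Player I can switch to B (7 → 9). Not NE.
(C, R): Player II can switch to L (5 → 8). Not NE.
(D, L): Player I can switch to A (0 → 5). Not NE.
(D, M): Player I can switch to A (2 → 4). Not NE.
(The remaining 1 profile has a profitable deviation by the same check.)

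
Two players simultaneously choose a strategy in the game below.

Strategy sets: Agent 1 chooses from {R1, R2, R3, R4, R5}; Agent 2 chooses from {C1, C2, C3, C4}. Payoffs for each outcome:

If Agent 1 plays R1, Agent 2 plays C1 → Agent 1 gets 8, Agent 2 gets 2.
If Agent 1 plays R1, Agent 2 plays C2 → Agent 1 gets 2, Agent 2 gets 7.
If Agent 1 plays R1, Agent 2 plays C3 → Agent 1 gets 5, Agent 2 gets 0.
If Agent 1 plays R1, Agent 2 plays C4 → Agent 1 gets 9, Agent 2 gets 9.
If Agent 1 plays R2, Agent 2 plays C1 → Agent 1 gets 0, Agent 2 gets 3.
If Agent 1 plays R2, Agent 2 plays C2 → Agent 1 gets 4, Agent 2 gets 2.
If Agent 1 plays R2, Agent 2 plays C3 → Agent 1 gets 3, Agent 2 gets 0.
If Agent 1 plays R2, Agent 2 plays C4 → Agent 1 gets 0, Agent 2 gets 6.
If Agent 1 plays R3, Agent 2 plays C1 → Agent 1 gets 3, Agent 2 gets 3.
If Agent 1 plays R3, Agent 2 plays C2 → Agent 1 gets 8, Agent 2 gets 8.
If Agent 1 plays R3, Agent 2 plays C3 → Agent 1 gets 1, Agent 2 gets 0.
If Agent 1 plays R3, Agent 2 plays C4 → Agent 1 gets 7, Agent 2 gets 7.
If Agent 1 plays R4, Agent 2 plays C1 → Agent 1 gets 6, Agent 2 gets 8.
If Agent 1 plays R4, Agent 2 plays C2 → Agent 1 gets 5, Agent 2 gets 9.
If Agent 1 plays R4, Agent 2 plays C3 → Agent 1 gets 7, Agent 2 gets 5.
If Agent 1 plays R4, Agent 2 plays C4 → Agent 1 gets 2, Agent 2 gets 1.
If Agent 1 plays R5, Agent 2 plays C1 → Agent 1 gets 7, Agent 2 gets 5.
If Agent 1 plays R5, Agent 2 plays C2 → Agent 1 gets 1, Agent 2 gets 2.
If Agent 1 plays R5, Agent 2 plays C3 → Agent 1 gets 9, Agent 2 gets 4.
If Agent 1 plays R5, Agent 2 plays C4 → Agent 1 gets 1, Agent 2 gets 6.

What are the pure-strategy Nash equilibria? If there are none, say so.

Agent 1 against C1: payoffs 8, 0, 3, 6, 7 → best response R1.
Agent 1 against C2: payoffs 2, 4, 8, 5, 1 → best response R3.
Agent 1 against C3: payoffs 5, 3, 1, 7, 9 → best response R5.
Agent 1 against C4: payoffs 9, 0, 7, 2, 1 → best response R1.
Agent 2 against R1: payoffs 2, 7, 0, 9 → best response C4.
Agent 2 against R2: payoffs 3, 2, 0, 6 → best response C4.
Agent 2 against R3: payoffs 3, 8, 0, 7 → best response C2.
Agent 2 against R4: payoffs 8, 9, 5, 1 → best response C2.
Agent 2 against R5: payoffs 5, 2, 4, 6 → best response C4.
Mutual best responses: (R1, C4); (R3, C2).

(R1, C4) and (R3, C2)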